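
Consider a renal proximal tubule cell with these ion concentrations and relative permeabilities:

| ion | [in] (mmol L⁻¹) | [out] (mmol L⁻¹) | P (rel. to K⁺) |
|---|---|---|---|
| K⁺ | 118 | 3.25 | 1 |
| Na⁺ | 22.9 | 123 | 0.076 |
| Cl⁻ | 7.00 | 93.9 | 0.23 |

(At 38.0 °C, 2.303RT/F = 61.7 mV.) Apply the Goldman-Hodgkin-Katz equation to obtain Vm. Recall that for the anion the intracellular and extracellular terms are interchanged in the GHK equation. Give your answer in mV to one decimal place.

-61.6 mV

Vm = 61.7 · log₁₀[(Σ P·[cation]ₒ + Σ P·[anion]ᵢ) / (Σ P·[cation]ᵢ + Σ P·[anion]ₒ)]
Numerator = 1×3.25 + 0.076×123 + 0.23×7.00 = 14.21
Denominator = 1×118 + 0.076×22.9 + 0.23×93.9 = 141.3
Vm = 61.7 · log₁₀(0.10053) = 61.7 × (-0.9977) = -61.56 mV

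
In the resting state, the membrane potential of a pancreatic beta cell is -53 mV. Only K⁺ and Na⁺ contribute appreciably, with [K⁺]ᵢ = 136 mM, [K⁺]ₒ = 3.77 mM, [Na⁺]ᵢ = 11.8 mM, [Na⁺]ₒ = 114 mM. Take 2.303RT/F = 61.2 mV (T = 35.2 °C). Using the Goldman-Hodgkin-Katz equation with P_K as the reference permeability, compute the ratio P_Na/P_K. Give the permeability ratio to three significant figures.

Let α = P_Na/P_K. GHK: Vm = 61.2·log₁₀[(Kₒ + α·Naₒ)/(Kᵢ + α·Naᵢ)].
10^(Vm/61.2) = 10^(-53.0/61.2) = 0.13614
So 0.13614·(Kᵢ + α·Naᵢ) = Kₒ + α·Naₒ → α = (0.13614·136.0 − 3.77) / (114.0 − 0.13614·11.8)
α = (18.52 − 3.77) / (114.0 − 1.606) = 14.75/112.4 = 0.1312

0.131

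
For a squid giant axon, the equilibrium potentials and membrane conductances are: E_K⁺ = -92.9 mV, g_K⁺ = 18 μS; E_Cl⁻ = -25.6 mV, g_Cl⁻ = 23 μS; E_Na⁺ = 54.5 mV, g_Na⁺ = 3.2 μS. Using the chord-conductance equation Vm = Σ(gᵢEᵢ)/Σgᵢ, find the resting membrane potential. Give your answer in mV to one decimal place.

Σ gᵢEᵢ = 18·(-92.9) + 23·(-25.6) + 3.2·(54.5) = -2086.60
Σ gᵢ = 18 + 23 + 3.2 = 44.2
Vm = -2086.60 / 44.2 = -47.21 mV

-47.2 mV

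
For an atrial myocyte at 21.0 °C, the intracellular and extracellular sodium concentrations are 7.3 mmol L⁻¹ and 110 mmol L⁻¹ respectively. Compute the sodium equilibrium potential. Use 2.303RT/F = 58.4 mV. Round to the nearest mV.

69 mV

E = (58.4/z) · log₁₀([Na⁺]_out/[Na⁺]_in) with z = +1.
= (58.4/1) · log₁₀(110/7.3) = 58.40 · log₁₀(15.07)
= 58.40 · (1.1781) = 68.80 mV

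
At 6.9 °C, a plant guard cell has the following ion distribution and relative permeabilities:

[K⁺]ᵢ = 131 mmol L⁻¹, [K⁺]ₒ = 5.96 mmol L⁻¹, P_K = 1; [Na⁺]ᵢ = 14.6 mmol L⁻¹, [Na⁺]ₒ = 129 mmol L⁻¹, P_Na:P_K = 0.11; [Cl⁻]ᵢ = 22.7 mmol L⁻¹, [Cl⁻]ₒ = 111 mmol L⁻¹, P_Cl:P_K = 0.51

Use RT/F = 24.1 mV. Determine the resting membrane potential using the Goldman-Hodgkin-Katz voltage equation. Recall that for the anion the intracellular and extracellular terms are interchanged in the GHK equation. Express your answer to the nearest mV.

Vm = 24.1 · ln[(Σ P·[cation]ₒ + Σ P·[anion]ᵢ) / (Σ P·[cation]ᵢ + Σ P·[anion]ₒ)]
Numerator = 1×5.96 + 0.11×129 + 0.51×22.7 = 31.73
Denominator = 1×131 + 0.11×14.6 + 0.51×111 = 189.2
Vm = 24.1 · ln(0.16768) = 24.1 × (-1.7857) = -43.04 mV

-43 mV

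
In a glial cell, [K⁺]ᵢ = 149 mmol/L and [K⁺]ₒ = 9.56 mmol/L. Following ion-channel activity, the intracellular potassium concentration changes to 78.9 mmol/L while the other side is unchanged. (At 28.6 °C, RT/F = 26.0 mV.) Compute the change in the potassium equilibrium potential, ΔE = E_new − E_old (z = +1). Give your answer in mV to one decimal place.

E_old = (26.0/1)·ln(9.56/149) = -71.41 mV
E_new = (26.0/1)·ln(9.56/78.9) = -54.88 mV
ΔE = -54.88 − (-71.41) = 16.53 mV

16.5 mV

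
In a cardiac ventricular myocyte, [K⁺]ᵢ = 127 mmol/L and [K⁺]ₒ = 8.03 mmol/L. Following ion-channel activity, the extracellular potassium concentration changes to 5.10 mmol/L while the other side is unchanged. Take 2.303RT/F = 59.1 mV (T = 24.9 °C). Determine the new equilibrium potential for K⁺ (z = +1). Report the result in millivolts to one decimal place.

After the shift: [K⁺]_out = 5.10, [K⁺]_in = 127 mmol/L.
E_new = (59.1/1)·log₁₀(5.10/127) = 59.10 · (-1.3962) = -82.52 mV

-82.5 mV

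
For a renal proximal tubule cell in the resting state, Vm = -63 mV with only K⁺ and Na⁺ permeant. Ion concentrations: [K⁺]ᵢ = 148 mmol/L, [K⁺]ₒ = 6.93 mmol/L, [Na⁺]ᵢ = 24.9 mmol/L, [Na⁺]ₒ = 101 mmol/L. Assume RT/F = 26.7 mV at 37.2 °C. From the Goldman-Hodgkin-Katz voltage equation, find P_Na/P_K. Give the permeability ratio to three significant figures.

0.0715

Let α = P_Na/P_K. GHK: Vm = 26.7·ln[(Kₒ + α·Naₒ)/(Kᵢ + α·Naᵢ)].
e^(Vm/26.7) = e^(-63.0/26.7) = 0.094463
So 0.094463·(Kᵢ + α·Naᵢ) = Kₒ + α·Naₒ → α = (0.094463·148.0 − 6.93) / (101.0 − 0.094463·24.9)
α = (13.98 − 6.93) / (101.0 − 2.352) = 7.05/98.65 = 0.07147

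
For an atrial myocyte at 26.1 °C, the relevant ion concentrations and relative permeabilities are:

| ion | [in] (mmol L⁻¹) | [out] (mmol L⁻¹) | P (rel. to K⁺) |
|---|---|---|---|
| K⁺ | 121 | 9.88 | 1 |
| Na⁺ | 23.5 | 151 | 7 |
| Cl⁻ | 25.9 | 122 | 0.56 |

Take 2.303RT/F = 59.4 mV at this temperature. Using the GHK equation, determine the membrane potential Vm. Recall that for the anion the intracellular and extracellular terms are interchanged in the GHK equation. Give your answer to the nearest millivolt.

Vm = 59.4 · log₁₀[(Σ P·[cation]ₒ + Σ P·[anion]ᵢ) / (Σ P·[cation]ᵢ + Σ P·[anion]ₒ)]
Numerator = 1×9.88 + 7×151 + 0.56×25.9 = 1081
Denominator = 1×121 + 7×23.5 + 0.56×122 = 353.8
Vm = 59.4 · log₁₀(3.0563) = 59.4 × (0.4852) = 28.82 mV

29 mV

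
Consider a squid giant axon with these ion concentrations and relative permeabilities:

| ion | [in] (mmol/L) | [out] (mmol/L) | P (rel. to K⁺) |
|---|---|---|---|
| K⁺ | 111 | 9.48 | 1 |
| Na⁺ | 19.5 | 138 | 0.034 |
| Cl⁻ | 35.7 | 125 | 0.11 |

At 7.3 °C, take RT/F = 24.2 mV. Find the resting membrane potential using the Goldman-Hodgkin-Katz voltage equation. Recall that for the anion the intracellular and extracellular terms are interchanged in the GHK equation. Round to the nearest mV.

-47 mV

Vm = 24.2 · ln[(Σ P·[cation]ₒ + Σ P·[anion]ᵢ) / (Σ P·[cation]ᵢ + Σ P·[anion]ₒ)]
Numerator = 1×9.48 + 0.034×138 + 0.11×35.7 = 18.1
Denominator = 1×111 + 0.034×19.5 + 0.11×125 = 125.4
Vm = 24.2 · ln(0.14432) = 24.2 × (-1.9358) = -46.85 mV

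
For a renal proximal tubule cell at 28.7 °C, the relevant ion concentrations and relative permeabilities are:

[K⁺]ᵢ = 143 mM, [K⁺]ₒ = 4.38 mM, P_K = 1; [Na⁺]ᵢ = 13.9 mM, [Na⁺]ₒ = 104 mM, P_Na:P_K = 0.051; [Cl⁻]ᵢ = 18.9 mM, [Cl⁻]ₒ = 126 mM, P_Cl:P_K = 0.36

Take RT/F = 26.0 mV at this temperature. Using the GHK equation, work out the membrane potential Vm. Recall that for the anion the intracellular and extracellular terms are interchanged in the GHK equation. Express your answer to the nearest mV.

Vm = 26.0 · ln[(Σ P·[cation]ₒ + Σ P·[anion]ᵢ) / (Σ P·[cation]ᵢ + Σ P·[anion]ₒ)]
Numerator = 1×4.38 + 0.051×104 + 0.36×18.9 = 16.49
Denominator = 1×143 + 0.051×13.9 + 0.36×126 = 189.1
Vm = 26.0 · ln(0.087206) = 26.0 × (-2.4395) = -63.43 mV

-63 mV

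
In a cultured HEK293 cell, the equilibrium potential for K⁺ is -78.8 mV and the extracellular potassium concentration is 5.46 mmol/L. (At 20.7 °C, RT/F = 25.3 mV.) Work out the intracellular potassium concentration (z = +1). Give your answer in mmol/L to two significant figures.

120 mmol/L

Nernst: E = (25.3/1) · ln([out]/[in]), so ln([out]/[in]) = -78.8 × 1 / 25.3 = -3.1146.
[out]/[in] = e^(-3.1146) = 0.0444.
[in] = 5.46 / 0.0444 = 123 mmol/L.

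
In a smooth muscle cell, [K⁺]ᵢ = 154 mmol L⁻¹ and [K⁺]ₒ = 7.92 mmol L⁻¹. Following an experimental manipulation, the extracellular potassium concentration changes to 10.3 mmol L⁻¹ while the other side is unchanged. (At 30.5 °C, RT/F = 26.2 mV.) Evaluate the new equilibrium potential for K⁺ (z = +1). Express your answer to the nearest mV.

-71 mV

After the shift: [K⁺]_out = 10.3, [K⁺]_in = 154 mmol L⁻¹.
E_new = (26.2/1)·ln(10.3/154) = 26.20 · (-2.7048) = -70.87 mV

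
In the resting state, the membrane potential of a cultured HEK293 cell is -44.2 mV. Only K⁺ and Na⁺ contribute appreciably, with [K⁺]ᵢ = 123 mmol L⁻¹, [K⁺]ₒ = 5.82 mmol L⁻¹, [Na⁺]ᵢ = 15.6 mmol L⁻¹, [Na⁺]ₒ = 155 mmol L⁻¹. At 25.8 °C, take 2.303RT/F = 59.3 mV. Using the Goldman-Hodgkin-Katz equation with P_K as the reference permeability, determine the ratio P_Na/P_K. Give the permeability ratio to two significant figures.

Let α = P_Na/P_K. GHK: Vm = 59.3·log₁₀[(Kₒ + α·Naₒ)/(Kᵢ + α·Naᵢ)].
10^(Vm/59.3) = 10^(-44.2/59.3) = 0.17974
So 0.17974·(Kᵢ + α·Naᵢ) = Kₒ + α·Naₒ → α = (0.17974·123.0 − 5.82) / (155.0 − 0.17974·15.6)
α = (22.11 − 5.82) / (155.0 − 2.804) = 16.29/152.2 = 0.107

0.11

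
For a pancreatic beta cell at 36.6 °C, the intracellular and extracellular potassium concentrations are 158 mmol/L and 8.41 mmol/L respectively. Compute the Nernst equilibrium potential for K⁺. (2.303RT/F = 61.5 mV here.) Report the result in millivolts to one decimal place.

E = (61.5/z) · log₁₀([K⁺]_out/[K⁺]_in) with z = +1.
= (61.5/1) · log₁₀(8.41/158) = 61.50 · log₁₀(0.05323)
= 61.50 · (-1.2739) = -78.34 mV

-78.3 mV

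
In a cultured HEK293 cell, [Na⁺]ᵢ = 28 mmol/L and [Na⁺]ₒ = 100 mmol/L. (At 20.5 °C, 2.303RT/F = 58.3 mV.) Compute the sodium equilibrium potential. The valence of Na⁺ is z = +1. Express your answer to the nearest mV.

E = (58.3/z) · log₁₀([Na⁺]_out/[Na⁺]_in) with z = +1.
= (58.3/1) · log₁₀(100/28) = 58.30 · log₁₀(3.571)
= 58.30 · (0.5528) = 32.23 mV

32 mV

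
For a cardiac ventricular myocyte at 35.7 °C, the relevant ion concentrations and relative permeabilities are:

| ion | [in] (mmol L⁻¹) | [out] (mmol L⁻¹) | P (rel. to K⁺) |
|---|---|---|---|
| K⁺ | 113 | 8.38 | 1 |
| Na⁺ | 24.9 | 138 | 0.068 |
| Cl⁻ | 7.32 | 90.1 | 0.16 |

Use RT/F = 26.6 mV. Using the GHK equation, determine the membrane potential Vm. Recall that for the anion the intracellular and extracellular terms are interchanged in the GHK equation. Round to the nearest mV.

Vm = 26.6 · ln[(Σ P·[cation]ₒ + Σ P·[anion]ᵢ) / (Σ P·[cation]ᵢ + Σ P·[anion]ₒ)]
Numerator = 1×8.38 + 0.068×138 + 0.16×7.32 = 18.94
Denominator = 1×113 + 0.068×24.9 + 0.16×90.1 = 129.1
Vm = 26.6 · ln(0.14666) = 26.6 × (-1.9196) = -51.06 mV

-51 mV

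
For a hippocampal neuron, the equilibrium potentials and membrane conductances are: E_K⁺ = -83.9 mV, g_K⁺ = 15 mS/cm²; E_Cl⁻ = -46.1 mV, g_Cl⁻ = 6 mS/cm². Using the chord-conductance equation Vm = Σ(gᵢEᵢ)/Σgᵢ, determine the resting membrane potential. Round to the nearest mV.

-73 mV

Σ gᵢEᵢ = 15·(-83.9) + 6·(-46.1) = -1535.10
Σ gᵢ = 15 + 6 = 21
Vm = -1535.10 / 21 = -73.10 mV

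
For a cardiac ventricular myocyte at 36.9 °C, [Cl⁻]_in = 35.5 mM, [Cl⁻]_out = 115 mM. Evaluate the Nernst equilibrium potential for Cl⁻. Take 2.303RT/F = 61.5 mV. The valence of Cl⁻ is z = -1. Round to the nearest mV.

-31 mV

E = (61.5/z) · log₁₀([Cl⁻]_out/[Cl⁻]_in) with z = -1.
For an anion, dividing by z = -1 reverses the sign.
= (61.5/-1) · log₁₀(115/35.5) = -61.50 · log₁₀(3.239)
= -61.50 · (0.5105) = -31.39 mV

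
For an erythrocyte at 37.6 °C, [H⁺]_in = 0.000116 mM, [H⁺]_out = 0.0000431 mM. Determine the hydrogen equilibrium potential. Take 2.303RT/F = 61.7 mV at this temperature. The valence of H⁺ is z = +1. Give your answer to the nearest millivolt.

E = (61.7/z) · log₁₀([H⁺]_out/[H⁺]_in) with z = +1.
= (61.7/1) · log₁₀(0.0000431/0.000116) = 61.70 · log₁₀(0.3716)
= 61.70 · (-0.4300) = -26.53 mV

-27 mV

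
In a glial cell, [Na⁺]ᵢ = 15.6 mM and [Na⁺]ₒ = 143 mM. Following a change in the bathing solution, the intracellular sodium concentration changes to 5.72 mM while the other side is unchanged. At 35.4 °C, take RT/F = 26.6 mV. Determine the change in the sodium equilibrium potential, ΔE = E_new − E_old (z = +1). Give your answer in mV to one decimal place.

E_old = (26.6/1)·ln(143/15.6) = 58.93 mV
E_new = (26.6/1)·ln(143/5.72) = 85.62 mV
ΔE = 85.62 − (58.93) = 26.69 mV

26.7 mV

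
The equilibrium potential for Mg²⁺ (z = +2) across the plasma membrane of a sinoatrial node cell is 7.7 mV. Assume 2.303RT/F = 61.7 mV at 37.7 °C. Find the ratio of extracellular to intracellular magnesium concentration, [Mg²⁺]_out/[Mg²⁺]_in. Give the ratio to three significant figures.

1.78

log₁₀([out]/[in]) = E·z/(61.7) = 7.7 × 2 / 61.7 = 0.2496
[out]/[in] = 10^(0.2496) = 1.777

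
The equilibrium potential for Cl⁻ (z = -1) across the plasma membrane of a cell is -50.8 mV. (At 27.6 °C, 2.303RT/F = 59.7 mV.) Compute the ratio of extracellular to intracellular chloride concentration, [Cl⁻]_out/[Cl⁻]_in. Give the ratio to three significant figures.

7.09

log₁₀([out]/[in]) = E·z/(59.7) = -50.8 × -1 / 59.7 = 0.8509
[out]/[in] = 10^(0.8509) = 7.094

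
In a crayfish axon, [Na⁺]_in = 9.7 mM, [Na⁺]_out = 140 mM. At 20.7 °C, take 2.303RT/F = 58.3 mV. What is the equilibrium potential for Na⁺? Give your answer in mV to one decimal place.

67.6 mV

E = (58.3/z) · log₁₀([Na⁺]_out/[Na⁺]_in) with z = +1.
= (58.3/1) · log₁₀(140/9.7) = 58.30 · log₁₀(14.43)
= 58.30 · (1.1594) = 67.59 mV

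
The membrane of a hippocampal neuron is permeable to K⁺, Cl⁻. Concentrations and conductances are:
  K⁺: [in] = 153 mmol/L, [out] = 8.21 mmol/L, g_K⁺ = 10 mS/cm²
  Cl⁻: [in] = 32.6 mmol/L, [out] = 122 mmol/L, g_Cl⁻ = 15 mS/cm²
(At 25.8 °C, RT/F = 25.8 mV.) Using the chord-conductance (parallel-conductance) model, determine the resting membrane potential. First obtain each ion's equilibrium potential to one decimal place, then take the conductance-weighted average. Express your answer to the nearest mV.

-51 mV

E_K⁺ = (25.8/1)·ln(8.21/153) = -75.5 mV
E_Cl⁻ = (25.8/-1)·ln(122/32.6) = -34.0 mV
Vm = (Σ gᵢEᵢ)/(Σ gᵢ) = (10·-75.5 + 15·-34.0) / (10 + 15)
= -1265.00 / 25 = -50.60 mV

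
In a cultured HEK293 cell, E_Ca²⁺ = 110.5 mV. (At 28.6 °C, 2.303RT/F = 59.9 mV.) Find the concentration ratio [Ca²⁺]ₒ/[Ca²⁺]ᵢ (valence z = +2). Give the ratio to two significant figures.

log₁₀([out]/[in]) = E·z/(59.9) = 110.5 × 2 / 59.9 = 3.6895
[out]/[in] = 10^(3.6895) = 4892

4900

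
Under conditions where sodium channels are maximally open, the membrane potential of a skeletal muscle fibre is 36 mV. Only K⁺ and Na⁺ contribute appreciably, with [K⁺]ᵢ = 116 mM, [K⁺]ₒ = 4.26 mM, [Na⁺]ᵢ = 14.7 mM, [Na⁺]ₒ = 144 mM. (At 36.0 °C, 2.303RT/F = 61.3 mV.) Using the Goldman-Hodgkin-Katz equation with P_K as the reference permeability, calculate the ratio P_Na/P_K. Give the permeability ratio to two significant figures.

Let α = P_Na/P_K. GHK: Vm = 61.3·log₁₀[(Kₒ + α·Naₒ)/(Kᵢ + α·Naᵢ)].
10^(Vm/61.3) = 10^(36.0/61.3) = 3.8661
So 3.8661·(Kᵢ + α·Naᵢ) = Kₒ + α·Naₒ → α = (3.8661·116.0 − 4.26) / (144.0 − 3.8661·14.7)
α = (448.5 − 4.26) / (144.0 − 56.83) = 444.2/87.17 = 5.096

5.1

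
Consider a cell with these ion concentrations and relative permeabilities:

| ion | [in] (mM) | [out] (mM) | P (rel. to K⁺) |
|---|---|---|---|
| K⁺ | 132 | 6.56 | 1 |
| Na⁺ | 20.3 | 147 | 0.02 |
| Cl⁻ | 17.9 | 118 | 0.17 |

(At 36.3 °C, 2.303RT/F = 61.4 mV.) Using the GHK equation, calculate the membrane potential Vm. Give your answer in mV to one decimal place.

Vm = 61.4 · log₁₀[(Σ P·[cation]ₒ + Σ P·[anion]ᵢ) / (Σ P·[cation]ᵢ + Σ P·[anion]ₒ)]
Numerator = 1×6.56 + 0.02×147 + 0.17×17.9 = 12.54
Denominator = 1×132 + 0.02×20.3 + 0.17×118 = 152.5
Vm = 61.4 · log₁₀(0.082268) = 61.4 × (-1.0848) = -66.60 mV

-66.6 mV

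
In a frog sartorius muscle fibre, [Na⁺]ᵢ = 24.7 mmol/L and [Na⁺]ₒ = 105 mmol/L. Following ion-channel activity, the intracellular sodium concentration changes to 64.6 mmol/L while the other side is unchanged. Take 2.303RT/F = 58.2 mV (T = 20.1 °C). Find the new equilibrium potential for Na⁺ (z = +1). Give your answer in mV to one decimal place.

12.3 mV

After the shift: [Na⁺]_out = 105, [Na⁺]_in = 64.6 mmol/L.
E_new = (58.2/1)·log₁₀(105/64.6) = 58.20 · (0.2110) = 12.28 mV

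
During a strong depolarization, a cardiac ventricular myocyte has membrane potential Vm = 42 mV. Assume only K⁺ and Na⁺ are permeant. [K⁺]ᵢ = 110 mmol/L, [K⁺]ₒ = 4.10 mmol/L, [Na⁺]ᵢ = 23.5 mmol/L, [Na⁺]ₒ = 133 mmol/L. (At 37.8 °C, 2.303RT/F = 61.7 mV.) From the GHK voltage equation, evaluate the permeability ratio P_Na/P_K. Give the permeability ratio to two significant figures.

Let α = P_Na/P_K. GHK: Vm = 61.7·log₁₀[(Kₒ + α·Naₒ)/(Kᵢ + α·Naᵢ)].
10^(Vm/61.7) = 10^(42.0/61.7) = 4.7942
So 4.7942·(Kᵢ + α·Naᵢ) = Kₒ + α·Naₒ → α = (4.7942·110.0 − 4.1) / (133.0 − 4.7942·23.5)
α = (527.4 − 4.1) / (133.0 − 112.7) = 523.3/20.34 = 25.73

26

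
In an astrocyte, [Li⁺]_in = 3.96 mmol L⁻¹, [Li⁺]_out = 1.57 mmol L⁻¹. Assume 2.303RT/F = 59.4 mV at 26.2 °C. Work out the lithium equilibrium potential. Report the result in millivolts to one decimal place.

E = (59.4/z) · log₁₀([Li⁺]_out/[Li⁺]_in) with z = +1.
= (59.4/1) · log₁₀(1.57/3.96) = 59.40 · log₁₀(0.3965)
= 59.40 · (-0.4018) = -23.87 mV

-23.9 mV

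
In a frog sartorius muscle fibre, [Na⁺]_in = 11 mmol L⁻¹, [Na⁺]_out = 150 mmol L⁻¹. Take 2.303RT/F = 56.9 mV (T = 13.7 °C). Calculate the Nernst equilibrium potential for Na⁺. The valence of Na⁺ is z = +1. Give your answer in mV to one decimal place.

E = (56.9/z) · log₁₀([Na⁺]_out/[Na⁺]_in) with z = +1.
= (56.9/1) · log₁₀(150/11) = 56.90 · log₁₀(13.64)
= 56.90 · (1.1347) = 64.56 mV

64.6 mV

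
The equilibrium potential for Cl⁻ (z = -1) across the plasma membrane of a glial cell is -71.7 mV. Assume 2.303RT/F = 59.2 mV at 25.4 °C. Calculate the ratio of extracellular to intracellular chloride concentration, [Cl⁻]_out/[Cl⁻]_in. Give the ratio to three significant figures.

16.3

log₁₀([out]/[in]) = E·z/(59.2) = -71.7 × -1 / 59.2 = 1.2111
[out]/[in] = 10^(1.2111) = 16.26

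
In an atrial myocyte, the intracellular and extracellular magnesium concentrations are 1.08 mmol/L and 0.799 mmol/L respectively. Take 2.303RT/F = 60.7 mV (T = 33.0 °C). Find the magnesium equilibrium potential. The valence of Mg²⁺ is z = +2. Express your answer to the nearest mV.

-4 mV

E = (60.7/z) · log₁₀([Mg²⁺]_out/[Mg²⁺]_in) with z = +2.
= (60.7/2) · log₁₀(0.799/1.08) = 30.35 · log₁₀(0.7398)
= 30.35 · (-0.1309) = -3.97 mV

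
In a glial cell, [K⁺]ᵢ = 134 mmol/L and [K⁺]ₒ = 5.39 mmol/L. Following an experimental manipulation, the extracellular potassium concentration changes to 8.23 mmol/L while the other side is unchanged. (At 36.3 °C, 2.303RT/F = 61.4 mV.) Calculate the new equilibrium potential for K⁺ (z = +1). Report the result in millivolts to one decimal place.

After the shift: [K⁺]_out = 8.23, [K⁺]_in = 134 mmol/L.
E_new = (61.4/1)·log₁₀(8.23/134) = 61.40 · (-1.2117) = -74.40 mV

-74.4 mV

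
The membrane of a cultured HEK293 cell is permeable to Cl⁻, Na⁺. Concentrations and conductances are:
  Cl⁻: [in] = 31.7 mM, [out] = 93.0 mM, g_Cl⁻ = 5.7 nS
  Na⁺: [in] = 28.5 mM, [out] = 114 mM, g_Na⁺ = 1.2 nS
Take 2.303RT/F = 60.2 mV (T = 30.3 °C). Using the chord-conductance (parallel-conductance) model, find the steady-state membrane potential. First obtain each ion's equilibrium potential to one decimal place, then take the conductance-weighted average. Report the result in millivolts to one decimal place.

-16.9 mV

E_Cl⁻ = (60.2/-1)·log₁₀(93.0/31.7) = -28.1 mV
E_Na⁺ = (60.2/1)·log₁₀(114/28.5) = 36.2 mV
Vm = (Σ gᵢEᵢ)/(Σ gᵢ) = (5.7·-28.1 + 1.2·36.2) / (5.7 + 1.2)
= -116.73 / 6.9 = -16.92 mV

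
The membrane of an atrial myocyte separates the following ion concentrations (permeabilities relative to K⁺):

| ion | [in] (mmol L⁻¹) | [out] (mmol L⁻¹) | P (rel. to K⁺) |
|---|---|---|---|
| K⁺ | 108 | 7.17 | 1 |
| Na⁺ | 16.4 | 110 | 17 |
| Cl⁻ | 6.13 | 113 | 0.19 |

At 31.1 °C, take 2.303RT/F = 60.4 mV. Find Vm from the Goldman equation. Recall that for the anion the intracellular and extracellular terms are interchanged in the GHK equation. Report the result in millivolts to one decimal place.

40.0 mV

Vm = 60.4 · log₁₀[(Σ P·[cation]ₒ + Σ P·[anion]ᵢ) / (Σ P·[cation]ᵢ + Σ P·[anion]ₒ)]
Numerator = 1×7.17 + 17×110 + 0.19×6.13 = 1878
Denominator = 1×108 + 17×16.4 + 0.19×113 = 408.3
Vm = 60.4 · log₁₀(4.6007) = 60.4 × (0.6628) = 40.03 mV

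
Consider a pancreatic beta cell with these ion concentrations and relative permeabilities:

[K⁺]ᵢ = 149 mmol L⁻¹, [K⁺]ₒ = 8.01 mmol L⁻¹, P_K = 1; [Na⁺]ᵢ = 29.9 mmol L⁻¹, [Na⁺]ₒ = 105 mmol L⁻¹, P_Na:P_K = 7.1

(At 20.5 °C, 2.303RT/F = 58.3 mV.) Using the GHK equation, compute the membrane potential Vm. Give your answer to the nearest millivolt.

Vm = 58.3 · log₁₀[(Σ P·[cation]ₒ + Σ P·[anion]ᵢ) / (Σ P·[cation]ᵢ + Σ P·[anion]ₒ)]
Numerator = 1×8.01 + 7.1×105 = 753.5
Denominator = 1×149 + 7.1×29.9 = 361.3
Vm = 58.3 · log₁₀(2.0856) = 58.3 × (0.3192) = 18.61 mV

19 mV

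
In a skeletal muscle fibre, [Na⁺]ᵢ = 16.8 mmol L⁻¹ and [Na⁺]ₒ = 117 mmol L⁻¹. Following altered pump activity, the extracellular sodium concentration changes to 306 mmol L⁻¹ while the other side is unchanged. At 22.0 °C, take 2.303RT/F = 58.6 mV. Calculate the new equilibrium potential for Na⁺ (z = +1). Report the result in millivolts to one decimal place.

73.9 mV

After the shift: [Na⁺]_out = 306, [Na⁺]_in = 16.8 mmol L⁻¹.
E_new = (58.6/1)·log₁₀(306/16.8) = 58.60 · (1.2604) = 73.86 mV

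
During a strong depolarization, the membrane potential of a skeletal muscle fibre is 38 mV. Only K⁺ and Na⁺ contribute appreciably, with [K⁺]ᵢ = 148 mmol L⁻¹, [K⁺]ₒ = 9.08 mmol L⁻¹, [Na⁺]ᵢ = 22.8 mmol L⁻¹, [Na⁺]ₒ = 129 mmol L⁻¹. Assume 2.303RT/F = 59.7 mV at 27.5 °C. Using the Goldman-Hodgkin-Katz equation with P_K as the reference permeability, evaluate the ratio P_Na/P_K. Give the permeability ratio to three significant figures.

Let α = P_Na/P_K. GHK: Vm = 59.7·log₁₀[(Kₒ + α·Naₒ)/(Kᵢ + α·Naᵢ)].
10^(Vm/59.7) = 10^(38.0/59.7) = 4.3303
So 4.3303·(Kᵢ + α·Naᵢ) = Kₒ + α·Naₒ → α = (4.3303·148.0 − 9.08) / (129.0 − 4.3303·22.8)
α = (640.9 − 9.08) / (129.0 − 98.73) = 631.8/30.27 = 20.87

20.9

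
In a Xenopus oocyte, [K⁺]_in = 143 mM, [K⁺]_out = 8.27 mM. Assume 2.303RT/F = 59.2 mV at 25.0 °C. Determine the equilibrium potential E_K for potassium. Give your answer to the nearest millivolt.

E = (59.2/z) · log₁₀([K⁺]_out/[K⁺]_in) with z = +1.
= (59.2/1) · log₁₀(8.27/143) = 59.20 · log₁₀(0.05783)
= 59.20 · (-1.2378) = -73.28 mV

-73 mV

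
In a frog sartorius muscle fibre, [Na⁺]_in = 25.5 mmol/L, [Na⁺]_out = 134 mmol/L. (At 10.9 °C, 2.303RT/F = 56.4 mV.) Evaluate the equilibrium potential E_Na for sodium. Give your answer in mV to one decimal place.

E = (56.4/z) · log₁₀([Na⁺]_out/[Na⁺]_in) with z = +1.
= (56.4/1) · log₁₀(134/25.5) = 56.40 · log₁₀(5.255)
= 56.40 · (0.7206) = 40.64 mV

40.6 mV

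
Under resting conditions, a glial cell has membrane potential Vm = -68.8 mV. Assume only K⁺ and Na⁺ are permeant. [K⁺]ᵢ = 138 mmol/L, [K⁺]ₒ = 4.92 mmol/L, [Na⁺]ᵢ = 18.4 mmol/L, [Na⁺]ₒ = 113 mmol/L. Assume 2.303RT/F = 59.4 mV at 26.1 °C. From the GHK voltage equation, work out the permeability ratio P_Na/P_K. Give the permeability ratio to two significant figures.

0.042

Let α = P_Na/P_K. GHK: Vm = 59.4·log₁₀[(Kₒ + α·Naₒ)/(Kᵢ + α·Naᵢ)].
10^(Vm/59.4) = 10^(-68.8/59.4) = 0.069463
So 0.069463·(Kᵢ + α·Naᵢ) = Kₒ + α·Naₒ → α = (0.069463·138.0 − 4.92) / (113.0 − 0.069463·18.4)
α = (9.586 − 4.92) / (113.0 − 1.278) = 4.666/111.7 = 0.04176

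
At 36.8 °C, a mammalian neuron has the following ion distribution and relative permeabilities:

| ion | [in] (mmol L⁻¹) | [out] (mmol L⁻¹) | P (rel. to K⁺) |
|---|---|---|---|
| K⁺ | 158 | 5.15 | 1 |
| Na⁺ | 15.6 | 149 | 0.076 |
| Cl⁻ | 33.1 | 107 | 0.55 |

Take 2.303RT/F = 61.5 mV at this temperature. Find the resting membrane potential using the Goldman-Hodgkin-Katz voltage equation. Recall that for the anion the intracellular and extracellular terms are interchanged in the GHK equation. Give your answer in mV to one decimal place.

Vm = 61.5 · log₁₀[(Σ P·[cation]ₒ + Σ P·[anion]ᵢ) / (Σ P·[cation]ᵢ + Σ P·[anion]ₒ)]
Numerator = 1×5.15 + 0.076×149 + 0.55×33.1 = 34.68
Denominator = 1×158 + 0.076×15.6 + 0.55×107 = 218
Vm = 61.5 · log₁₀(0.15905) = 61.5 × (-0.7985) = -49.11 mV

-49.1 mV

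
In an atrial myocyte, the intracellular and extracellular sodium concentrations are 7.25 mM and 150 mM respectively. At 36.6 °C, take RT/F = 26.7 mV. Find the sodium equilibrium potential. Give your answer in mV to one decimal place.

E = (26.7/z) · ln([Na⁺]_out/[Na⁺]_in) with z = +1.
= (26.7/1) · ln(150/7.25) = 26.70 · ln(20.69)
= 26.70 · (3.0296) = 80.89 mV

80.9 mV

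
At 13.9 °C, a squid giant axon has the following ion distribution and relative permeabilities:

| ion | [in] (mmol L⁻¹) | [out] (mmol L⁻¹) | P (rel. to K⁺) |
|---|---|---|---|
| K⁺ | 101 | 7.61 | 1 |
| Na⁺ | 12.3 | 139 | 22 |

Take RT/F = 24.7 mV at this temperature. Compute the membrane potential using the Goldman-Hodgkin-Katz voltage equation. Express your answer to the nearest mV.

Vm = 24.7 · ln[(Σ P·[cation]ₒ + Σ P·[anion]ᵢ) / (Σ P·[cation]ᵢ + Σ P·[anion]ₒ)]
Numerator = 1×7.61 + 22×139 = 3066
Denominator = 1×101 + 22×12.3 = 371.6
Vm = 24.7 · ln(8.2498) = 24.7 × (2.1102) = 52.12 mV

52 mV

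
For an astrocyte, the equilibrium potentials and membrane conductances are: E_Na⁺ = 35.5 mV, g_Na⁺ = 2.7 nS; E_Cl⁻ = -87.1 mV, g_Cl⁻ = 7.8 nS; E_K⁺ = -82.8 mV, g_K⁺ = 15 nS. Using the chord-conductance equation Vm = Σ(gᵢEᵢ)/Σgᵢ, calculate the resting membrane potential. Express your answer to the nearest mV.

Σ gᵢEᵢ = 2.7·(35.5) + 7.8·(-87.1) + 15·(-82.8) = -1825.53
Σ gᵢ = 2.7 + 7.8 + 15 = 25.5
Vm = -1825.53 / 25.5 = -71.59 mV

-72 mV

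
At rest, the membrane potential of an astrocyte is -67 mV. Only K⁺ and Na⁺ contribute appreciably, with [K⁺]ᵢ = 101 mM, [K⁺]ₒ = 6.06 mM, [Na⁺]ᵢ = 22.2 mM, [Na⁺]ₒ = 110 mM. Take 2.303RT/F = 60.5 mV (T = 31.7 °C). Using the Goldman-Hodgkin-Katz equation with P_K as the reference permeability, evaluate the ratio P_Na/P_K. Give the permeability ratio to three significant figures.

0.0169

Let α = P_Na/P_K. GHK: Vm = 60.5·log₁₀[(Kₒ + α·Naₒ)/(Kᵢ + α·Naᵢ)].
10^(Vm/60.5) = 10^(-67.0/60.5) = 0.078084
So 0.078084·(Kᵢ + α·Naᵢ) = Kₒ + α·Naₒ → α = (0.078084·101.0 − 6.06) / (110.0 − 0.078084·22.2)
α = (7.886 − 6.06) / (110.0 − 1.733) = 1.826/108.3 = 0.01687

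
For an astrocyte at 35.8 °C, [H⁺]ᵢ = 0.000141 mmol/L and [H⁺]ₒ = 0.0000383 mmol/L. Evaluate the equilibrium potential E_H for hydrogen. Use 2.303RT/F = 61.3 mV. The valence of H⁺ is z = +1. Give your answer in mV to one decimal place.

-34.7 mV

E = (61.3/z) · log₁₀([H⁺]_out/[H⁺]_in) with z = +1.
= (61.3/1) · log₁₀(0.0000383/0.000141) = 61.30 · log₁₀(0.2716)
= 61.30 · (-0.5660) = -34.70 mV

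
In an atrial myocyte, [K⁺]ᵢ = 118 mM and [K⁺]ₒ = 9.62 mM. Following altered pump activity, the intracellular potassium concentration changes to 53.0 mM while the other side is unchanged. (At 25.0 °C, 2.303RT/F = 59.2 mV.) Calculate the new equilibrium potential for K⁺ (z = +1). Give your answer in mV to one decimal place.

After the shift: [K⁺]_out = 9.62, [K⁺]_in = 53.0 mM.
E_new = (59.2/1)·log₁₀(9.62/53.0) = 59.20 · (-0.7411) = -43.87 mV

-43.9 mV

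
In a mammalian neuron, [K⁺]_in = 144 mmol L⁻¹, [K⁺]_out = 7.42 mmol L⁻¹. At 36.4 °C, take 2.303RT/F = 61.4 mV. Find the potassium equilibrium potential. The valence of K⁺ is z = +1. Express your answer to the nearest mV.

-79 mV

E = (61.4/z) · log₁₀([K⁺]_out/[K⁺]_in) with z = +1.
= (61.4/1) · log₁₀(7.42/144) = 61.40 · log₁₀(0.05153)
= 61.40 · (-1.2880) = -79.08 mV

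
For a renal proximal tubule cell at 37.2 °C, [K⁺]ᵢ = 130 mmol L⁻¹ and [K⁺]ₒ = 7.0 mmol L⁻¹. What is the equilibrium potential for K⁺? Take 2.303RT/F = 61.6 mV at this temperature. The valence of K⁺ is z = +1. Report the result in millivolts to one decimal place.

-78.2 mV

E = (61.6/z) · log₁₀([K⁺]_out/[K⁺]_in) with z = +1.
= (61.6/1) · log₁₀(7.0/130) = 61.60 · log₁₀(0.05385)
= 61.60 · (-1.2688) = -78.16 mV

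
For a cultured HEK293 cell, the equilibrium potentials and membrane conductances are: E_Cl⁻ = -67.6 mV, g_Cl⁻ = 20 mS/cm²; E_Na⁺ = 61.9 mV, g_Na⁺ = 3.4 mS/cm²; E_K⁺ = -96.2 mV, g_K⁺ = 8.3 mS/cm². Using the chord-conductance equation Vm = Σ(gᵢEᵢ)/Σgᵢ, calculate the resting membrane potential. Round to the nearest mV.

Σ gᵢEᵢ = 20·(-67.6) + 3.4·(61.9) + 8.3·(-96.2) = -1940.00
Σ gᵢ = 20 + 3.4 + 8.3 = 31.7
Vm = -1940.00 / 31.7 = -61.20 mV

-61 mV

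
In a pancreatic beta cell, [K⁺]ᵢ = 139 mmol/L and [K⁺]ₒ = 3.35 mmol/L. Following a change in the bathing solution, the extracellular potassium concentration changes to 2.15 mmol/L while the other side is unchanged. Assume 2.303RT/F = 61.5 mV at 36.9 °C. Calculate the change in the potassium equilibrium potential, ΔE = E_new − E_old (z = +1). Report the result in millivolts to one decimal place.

E_old = (61.5/1)·log₁₀(3.35/139) = -99.51 mV
E_new = (61.5/1)·log₁₀(2.15/139) = -111.35 mV
ΔE = -111.35 − (-99.51) = -11.85 mV

-11.8 mV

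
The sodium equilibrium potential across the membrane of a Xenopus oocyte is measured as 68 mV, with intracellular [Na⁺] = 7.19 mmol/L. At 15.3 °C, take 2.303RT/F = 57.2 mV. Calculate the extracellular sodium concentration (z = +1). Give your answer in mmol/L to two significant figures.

110 mmol/L

Nernst: E = (57.2/1) · log₁₀([out]/[in]), so log₁₀([out]/[in]) = 68.0 × 1 / 57.2 = 1.1888.
[out]/[in] = 10^(1.1888) = 15.45.
[out] = 15.45 × 7.19 = 111.1 mmol/L.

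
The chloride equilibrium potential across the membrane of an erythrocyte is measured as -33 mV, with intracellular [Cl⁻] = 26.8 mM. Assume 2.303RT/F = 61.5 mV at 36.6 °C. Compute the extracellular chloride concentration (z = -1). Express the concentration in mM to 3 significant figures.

Nernst: E = (61.5/-1) · log₁₀([out]/[in]), so log₁₀([out]/[in]) = -33.0 × -1 / 61.5 = 0.5366.
[out]/[in] = 10^(0.5366) = 3.44.
[out] = 3.44 × 26.8 = 92.2 mM.

92.2 mM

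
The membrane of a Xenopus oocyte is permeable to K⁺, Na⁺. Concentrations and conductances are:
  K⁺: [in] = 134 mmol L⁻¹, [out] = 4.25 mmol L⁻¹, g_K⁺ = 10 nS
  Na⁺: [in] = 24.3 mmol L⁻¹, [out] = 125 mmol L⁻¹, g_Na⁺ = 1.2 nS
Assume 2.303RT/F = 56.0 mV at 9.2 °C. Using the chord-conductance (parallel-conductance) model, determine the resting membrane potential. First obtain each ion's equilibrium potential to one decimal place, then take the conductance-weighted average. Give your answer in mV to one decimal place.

E_K⁺ = (56.0/1)·log₁₀(4.25/134) = -83.9 mV
E_Na⁺ = (56.0/1)·log₁₀(125/24.3) = 39.8 mV
Vm = (Σ gᵢEᵢ)/(Σ gᵢ) = (10·-83.9 + 1.2·39.8) / (10 + 1.2)
= -791.24 / 11.2 = -70.65 mV

-70.6 mV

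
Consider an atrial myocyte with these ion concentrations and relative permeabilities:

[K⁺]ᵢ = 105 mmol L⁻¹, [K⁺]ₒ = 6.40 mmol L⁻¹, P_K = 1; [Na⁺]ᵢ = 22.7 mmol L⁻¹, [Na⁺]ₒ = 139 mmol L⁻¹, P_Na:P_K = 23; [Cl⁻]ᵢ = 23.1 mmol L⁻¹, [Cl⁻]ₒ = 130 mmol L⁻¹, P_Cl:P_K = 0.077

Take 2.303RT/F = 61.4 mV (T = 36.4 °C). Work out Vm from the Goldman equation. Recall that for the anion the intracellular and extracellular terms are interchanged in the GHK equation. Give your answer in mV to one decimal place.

Vm = 61.4 · log₁₀[(Σ P·[cation]ₒ + Σ P·[anion]ᵢ) / (Σ P·[cation]ᵢ + Σ P·[anion]ₒ)]
Numerator = 1×6.40 + 23×139 + 0.077×23.1 = 3205
Denominator = 1×105 + 23×22.7 + 0.077×130 = 637.1
Vm = 61.4 · log₁₀(5.0308) = 61.4 × (0.7016) = 43.08 mV

43.1 mV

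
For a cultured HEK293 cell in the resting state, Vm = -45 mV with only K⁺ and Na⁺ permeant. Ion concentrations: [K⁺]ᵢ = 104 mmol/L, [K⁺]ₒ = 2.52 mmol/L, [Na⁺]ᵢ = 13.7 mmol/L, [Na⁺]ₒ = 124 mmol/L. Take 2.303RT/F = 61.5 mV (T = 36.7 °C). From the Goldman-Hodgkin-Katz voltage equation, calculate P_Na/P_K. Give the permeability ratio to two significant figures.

Let α = P_Na/P_K. GHK: Vm = 61.5·log₁₀[(Kₒ + α·Naₒ)/(Kᵢ + α·Naᵢ)].
10^(Vm/61.5) = 10^(-45.0/61.5) = 0.18548
So 0.18548·(Kᵢ + α·Naᵢ) = Kₒ + α·Naₒ → α = (0.18548·104.0 − 2.52) / (124.0 − 0.18548·13.7)
α = (19.29 − 2.52) / (124.0 − 2.541) = 16.77/121.5 = 0.1381

0.14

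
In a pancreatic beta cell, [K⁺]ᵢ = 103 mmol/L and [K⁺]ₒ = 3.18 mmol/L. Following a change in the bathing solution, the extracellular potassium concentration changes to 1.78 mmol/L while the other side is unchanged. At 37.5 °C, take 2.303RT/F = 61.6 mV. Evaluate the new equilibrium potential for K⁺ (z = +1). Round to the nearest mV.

-109 mV

After the shift: [K⁺]_out = 1.78, [K⁺]_in = 103 mmol/L.
E_new = (61.6/1)·log₁₀(1.78/103) = 61.60 · (-1.7624) = -108.56 mV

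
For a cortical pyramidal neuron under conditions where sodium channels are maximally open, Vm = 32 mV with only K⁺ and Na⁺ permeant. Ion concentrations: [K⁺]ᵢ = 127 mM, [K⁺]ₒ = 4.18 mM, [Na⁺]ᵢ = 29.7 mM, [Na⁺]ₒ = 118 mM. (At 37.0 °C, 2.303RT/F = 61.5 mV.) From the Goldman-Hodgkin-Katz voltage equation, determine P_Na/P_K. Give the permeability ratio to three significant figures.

21.3

Let α = P_Na/P_K. GHK: Vm = 61.5·log₁₀[(Kₒ + α·Naₒ)/(Kᵢ + α·Naᵢ)].
10^(Vm/61.5) = 10^(32.0/61.5) = 3.3138
So 3.3138·(Kᵢ + α·Naᵢ) = Kₒ + α·Naₒ → α = (3.3138·127.0 − 4.18) / (118.0 − 3.3138·29.7)
α = (420.9 − 4.18) / (118.0 − 98.42) = 416.7/19.58 = 21.28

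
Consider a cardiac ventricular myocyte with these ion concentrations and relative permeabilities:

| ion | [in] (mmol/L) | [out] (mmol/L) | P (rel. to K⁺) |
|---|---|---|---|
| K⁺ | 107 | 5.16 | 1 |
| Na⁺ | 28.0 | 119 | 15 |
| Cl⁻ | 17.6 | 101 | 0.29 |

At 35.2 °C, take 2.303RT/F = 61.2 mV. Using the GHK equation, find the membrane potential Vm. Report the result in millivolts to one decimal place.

Vm = 61.2 · log₁₀[(Σ P·[cation]ₒ + Σ P·[anion]ᵢ) / (Σ P·[cation]ᵢ + Σ P·[anion]ₒ)]
Numerator = 1×5.16 + 15×119 + 0.29×17.6 = 1795
Denominator = 1×107 + 15×28.0 + 0.29×101 = 556.3
Vm = 61.2 · log₁₀(3.2272) = 61.2 × (0.5088) = 31.14 mV

31.1 mV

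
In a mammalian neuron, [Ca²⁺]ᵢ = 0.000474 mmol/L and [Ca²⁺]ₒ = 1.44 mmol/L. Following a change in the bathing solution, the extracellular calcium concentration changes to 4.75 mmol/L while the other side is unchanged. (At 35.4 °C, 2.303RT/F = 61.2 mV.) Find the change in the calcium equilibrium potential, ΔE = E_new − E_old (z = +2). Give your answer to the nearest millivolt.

16 mV

E_old = (61.2/2)·log₁₀(1.44/0.000474) = 106.57 mV
E_new = (61.2/2)·log₁₀(4.75/0.000474) = 122.43 mV
ΔE = 122.43 − (106.57) = 15.86 mV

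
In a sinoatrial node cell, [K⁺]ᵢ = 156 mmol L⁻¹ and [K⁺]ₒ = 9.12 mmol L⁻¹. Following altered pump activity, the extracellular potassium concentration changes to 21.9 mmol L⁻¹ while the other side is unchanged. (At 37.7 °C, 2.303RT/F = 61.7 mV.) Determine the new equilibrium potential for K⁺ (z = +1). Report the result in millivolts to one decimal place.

After the shift: [K⁺]_out = 21.9, [K⁺]_in = 156 mmol L⁻¹.
E_new = (61.7/1)·log₁₀(21.9/156) = 61.70 · (-0.8527) = -52.61 mV

-52.6 mV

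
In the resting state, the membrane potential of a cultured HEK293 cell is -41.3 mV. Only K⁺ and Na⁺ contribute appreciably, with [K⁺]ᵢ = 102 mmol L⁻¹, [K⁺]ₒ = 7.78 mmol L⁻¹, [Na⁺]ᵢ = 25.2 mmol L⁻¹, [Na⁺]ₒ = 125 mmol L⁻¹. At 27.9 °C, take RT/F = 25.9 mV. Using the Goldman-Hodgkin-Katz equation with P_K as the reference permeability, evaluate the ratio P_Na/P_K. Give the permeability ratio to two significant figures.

Let α = P_Na/P_K. GHK: Vm = 25.9·ln[(Kₒ + α·Naₒ)/(Kᵢ + α·Naᵢ)].
e^(Vm/25.9) = e^(-41.3/25.9) = 0.20299
So 0.20299·(Kᵢ + α·Naᵢ) = Kₒ + α·Naₒ → α = (0.20299·102.0 − 7.78) / (125.0 − 0.20299·25.2)
α = (20.71 − 7.78) / (125.0 − 5.115) = 12.93/119.9 = 0.1078

0.11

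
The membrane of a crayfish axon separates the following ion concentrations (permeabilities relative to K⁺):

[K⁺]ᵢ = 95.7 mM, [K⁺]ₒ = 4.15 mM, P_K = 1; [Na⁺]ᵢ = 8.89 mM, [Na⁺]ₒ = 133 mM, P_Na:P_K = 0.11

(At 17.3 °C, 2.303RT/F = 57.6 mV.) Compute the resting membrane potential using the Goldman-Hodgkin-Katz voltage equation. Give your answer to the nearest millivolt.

Vm = 57.6 · log₁₀[(Σ P·[cation]ₒ + Σ P·[anion]ᵢ) / (Σ P·[cation]ᵢ + Σ P·[anion]ₒ)]
Numerator = 1×4.15 + 0.11×133 = 18.78
Denominator = 1×95.7 + 0.11×8.89 = 96.68
Vm = 57.6 · log₁₀(0.19425) = 57.6 × (-0.7116) = -40.99 mV

-41 mV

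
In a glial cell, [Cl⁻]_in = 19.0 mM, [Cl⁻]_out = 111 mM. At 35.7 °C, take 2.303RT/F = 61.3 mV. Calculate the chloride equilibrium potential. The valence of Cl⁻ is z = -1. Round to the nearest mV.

E = (61.3/z) · log₁₀([Cl⁻]_out/[Cl⁻]_in) with z = -1.
For an anion, dividing by z = -1 reverses the sign.
= (61.3/-1) · log₁₀(111/19.0) = -61.30 · log₁₀(5.842)
= -61.30 · (0.7666) = -46.99 mV

-47 mV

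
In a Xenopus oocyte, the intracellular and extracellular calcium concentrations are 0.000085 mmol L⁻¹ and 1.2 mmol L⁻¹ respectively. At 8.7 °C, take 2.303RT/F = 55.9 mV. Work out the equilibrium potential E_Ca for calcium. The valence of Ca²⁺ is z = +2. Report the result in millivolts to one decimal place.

116.0 mV

E = (55.9/z) · log₁₀([Ca²⁺]_out/[Ca²⁺]_in) with z = +2.
= (55.9/2) · log₁₀(1.2/0.000085) = 27.95 · log₁₀(1.412e+04)
= 27.95 · (4.1498) = 115.99 mV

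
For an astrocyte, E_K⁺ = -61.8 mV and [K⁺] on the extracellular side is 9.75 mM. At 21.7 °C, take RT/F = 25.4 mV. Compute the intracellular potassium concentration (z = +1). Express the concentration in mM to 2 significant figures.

110 mM

Nernst: E = (25.4/1) · ln([out]/[in]), so ln([out]/[in]) = -61.8 × 1 / 25.4 = -2.4331.
[out]/[in] = e^(-2.4331) = 0.08777.
[in] = 9.75 / 0.08777 = 111.1 mM.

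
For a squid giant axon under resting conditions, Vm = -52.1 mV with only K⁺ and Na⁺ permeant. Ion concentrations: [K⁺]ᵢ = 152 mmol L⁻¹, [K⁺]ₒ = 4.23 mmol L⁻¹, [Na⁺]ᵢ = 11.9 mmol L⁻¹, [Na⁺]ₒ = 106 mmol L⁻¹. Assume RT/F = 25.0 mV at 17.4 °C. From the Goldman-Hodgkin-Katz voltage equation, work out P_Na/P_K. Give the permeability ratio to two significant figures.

0.14

Let α = P_Na/P_K. GHK: Vm = 25.0·ln[(Kₒ + α·Naₒ)/(Kᵢ + α·Naᵢ)].
e^(Vm/25.0) = e^(-52.1/25.0) = 0.12443
So 0.12443·(Kᵢ + α·Naᵢ) = Kₒ + α·Naₒ → α = (0.12443·152.0 − 4.23) / (106.0 − 0.12443·11.9)
α = (18.91 − 4.23) / (106.0 − 1.481) = 14.68/104.5 = 0.1405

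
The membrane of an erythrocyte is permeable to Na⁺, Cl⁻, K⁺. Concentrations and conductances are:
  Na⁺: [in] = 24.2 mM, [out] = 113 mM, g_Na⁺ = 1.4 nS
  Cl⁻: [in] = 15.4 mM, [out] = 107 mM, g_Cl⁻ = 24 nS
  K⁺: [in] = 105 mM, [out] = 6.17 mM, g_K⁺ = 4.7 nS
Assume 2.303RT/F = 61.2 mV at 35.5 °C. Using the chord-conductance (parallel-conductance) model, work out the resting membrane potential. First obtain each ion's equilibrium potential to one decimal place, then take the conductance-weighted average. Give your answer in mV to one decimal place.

-50.9 mV

E_Na⁺ = (61.2/1)·log₁₀(113/24.2) = 41.0 mV
E_Cl⁻ = (61.2/-1)·log₁₀(107/15.4) = -51.5 mV
E_K⁺ = (61.2/1)·log₁₀(6.17/105) = -75.3 mV
Vm = (Σ gᵢEᵢ)/(Σ gᵢ) = (1.4·41.0 + 24·-51.5 + 4.7·-75.3) / (1.4 + 24 + 4.7)
= -1532.51 / 30.1 = -50.91 mV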